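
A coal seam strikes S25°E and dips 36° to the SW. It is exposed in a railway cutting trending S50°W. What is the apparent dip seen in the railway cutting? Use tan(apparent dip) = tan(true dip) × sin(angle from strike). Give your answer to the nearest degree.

35°

The strike is S25°E and the section trends S50°W; the acute angle between them is β = 75°.
tan α = tan 36° × sin 75° = 0.7265 × 0.9659 = 0.7018
α = arctan(0.7018) = 35.06°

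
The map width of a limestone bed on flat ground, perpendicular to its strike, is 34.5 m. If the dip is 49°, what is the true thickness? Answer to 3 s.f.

26.0 m

True thickness t = w · sin(dip) = 34.5 × sin 49°
t = 34.5 × 0.7547 = 26.037 m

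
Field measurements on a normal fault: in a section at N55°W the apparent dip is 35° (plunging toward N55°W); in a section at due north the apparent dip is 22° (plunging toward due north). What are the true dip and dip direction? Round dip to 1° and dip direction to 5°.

The two traces are lines in the plane: v₁ = (sin 305°·cos 35°, cos 305°·cos 35°, −sin 35°), v₂ = (sin 0°·cos 22°, cos 0°·cos 22°, −sin 22°).
n = v₁ × v₂ = (-0.356, 0.251, 0.622) (taken with n_z > 0).
True dip = arccos(n_z / |n|) = arccos(0.8191) = 35.0°.
Dip direction = atan2(-0.356, 0.251) = 305° (azimuth of n's horizontal projection).

true dip 35°, dip direction 305°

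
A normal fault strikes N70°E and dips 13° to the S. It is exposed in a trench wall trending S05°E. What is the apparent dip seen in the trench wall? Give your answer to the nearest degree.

Angle between strike (N70°E) and section (S05°E): β = 75°.
tan α = tan 13° × sin 75° = 0.2309 × 0.9659 = 0.2230
apparent dip = arctan 0.2230 = 12.57°

13°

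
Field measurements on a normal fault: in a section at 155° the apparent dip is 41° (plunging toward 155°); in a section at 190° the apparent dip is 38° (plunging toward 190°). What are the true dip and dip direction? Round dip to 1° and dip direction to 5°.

Represent each trace as a vector plunging at its apparent dip toward its trend (east-north-up frame): v₁ = (0.319, -0.684, -0.656), v₂ = (-0.137, -0.776, -0.616).
Cross product v₁ × v₂ gives the pole to the plane: n ∝ (0.088, -0.286, 0.341).
Dip δ = arctan(|n_h|/n_z) = arctan(0.299/0.341) = 41.3°.
Dip direction = azimuth of (n_x, n_y) = atan2(0.088, -0.286) = 163°.

true dip 41°, dip direction 165°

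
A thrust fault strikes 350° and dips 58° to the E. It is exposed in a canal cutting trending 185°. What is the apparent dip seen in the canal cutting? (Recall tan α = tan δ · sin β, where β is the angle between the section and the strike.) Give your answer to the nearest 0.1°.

The strike is 350° and the section trends 185°; the acute angle between them is β = 15°.
tan α = tan 58° × sin 15° = 1.6003 × 0.2588 = 0.4142
α = arctan(0.4142) = 22.50°

22.5°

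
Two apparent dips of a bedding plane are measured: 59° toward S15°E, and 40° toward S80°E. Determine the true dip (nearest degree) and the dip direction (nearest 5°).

true dip 59°, dip direction 160°

Each apparent-dip line lies in the plane. As unit vectors (x east, y north, z up), v₁ plunges 59°→S15°E and v₂ plunges 40°→S80°E.
The plane normal is n = v₁ × v₂ ∝ (0.206, -0.561, 0.358).
tan δ = √(n_x²+n_y²)/n_z = 0.598/0.358, so δ = 59.1°.
Dip direction = atan2(0.206, -0.561) = 160° (azimuth of n's horizontal projection).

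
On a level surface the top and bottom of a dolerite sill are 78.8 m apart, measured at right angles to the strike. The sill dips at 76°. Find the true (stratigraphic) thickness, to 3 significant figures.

True thickness t = w · sin(dip) = 78.8 × sin 76°
t = 78.8 × 0.9703 = 76.459 m

76.5 m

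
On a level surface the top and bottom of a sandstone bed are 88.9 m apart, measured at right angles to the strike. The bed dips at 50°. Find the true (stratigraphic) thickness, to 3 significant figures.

68.1 m

True thickness t = w · sin(dip) = 88.9 × sin 50°
t = 88.9 × 0.7660 = 68.101 m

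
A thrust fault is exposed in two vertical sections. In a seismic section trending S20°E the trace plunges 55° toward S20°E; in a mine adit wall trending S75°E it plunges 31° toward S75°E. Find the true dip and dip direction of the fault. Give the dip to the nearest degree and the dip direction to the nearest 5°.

true dip 55°, dip direction 170°

Each apparent-dip line lies in the plane. As unit vectors (x east, y north, z up), v₁ plunges 55°→S20°E and v₂ plunges 31°→S75°E.
n = v₁ × v₂ = (0.096, -0.577, 0.403) (taken with n_z > 0).
tan δ = √(n_x²+n_y²)/n_z = 0.585/0.403, so δ = 55.5°.
Dip direction = azimuth of (n_x, n_y) = atan2(0.096, -0.577) = 171°.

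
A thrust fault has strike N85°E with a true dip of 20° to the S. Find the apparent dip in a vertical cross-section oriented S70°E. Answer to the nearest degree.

9°

Angle between strike (N85°E) and section (S70°E): β = 25°.
tan α = tan 20° × sin 25° = 0.3640 × 0.4226 = 0.1538
α = arctan(0.1538) = 8.74°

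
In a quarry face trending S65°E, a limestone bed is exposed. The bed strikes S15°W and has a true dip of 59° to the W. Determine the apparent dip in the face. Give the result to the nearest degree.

59°

Angle between strike (S15°W) and section (S65°E): β = 80°.
tan α = tan 59° × sin 80° = 1.6643 × 0.9848 = 1.6390
α = arctan(1.6390) = 58.61°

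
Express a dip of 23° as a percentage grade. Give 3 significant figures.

42.4%

grade % = 100 × tan 23° = 100 × 0.4245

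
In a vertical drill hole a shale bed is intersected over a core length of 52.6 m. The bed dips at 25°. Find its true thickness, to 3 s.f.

True thickness t = h · cos(dip) = 52.6 × cos 25°
t = 52.6 × 0.9063 = 47.672 m

47.7 m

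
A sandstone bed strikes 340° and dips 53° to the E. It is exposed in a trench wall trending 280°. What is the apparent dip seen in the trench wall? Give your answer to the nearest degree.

The strike is 340° and the section trends 280°; the acute angle between them is β = 60°.
tan(apparent dip) = tan 53° · sin 60° = 1.1493
apparent dip = arctan 1.1493 = 48.97°

49°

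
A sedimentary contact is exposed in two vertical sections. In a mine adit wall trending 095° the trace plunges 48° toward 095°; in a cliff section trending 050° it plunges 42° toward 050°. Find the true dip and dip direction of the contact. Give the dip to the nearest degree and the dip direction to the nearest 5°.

Each apparent-dip line lies in the plane. As unit vectors (x east, y north, z up), v₁ plunges 48°→095° and v₂ plunges 42°→050°.
The plane normal is n = v₁ × v₂ ∝ (0.394, 0.023, 0.352).
tan δ = √(n_x²+n_y²)/n_z = 0.395/0.352, so δ = 48.3°.
Dip direction = atan2(0.394, 0.023) = 87° (azimuth of n's horizontal projection).

true dip 48°, dip direction 085°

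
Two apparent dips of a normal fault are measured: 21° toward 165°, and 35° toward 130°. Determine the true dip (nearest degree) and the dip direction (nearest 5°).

true dip 38°, dip direction 105°

Represent each trace as a vector plunging at its apparent dip toward its trend (east-north-up frame): v₁ = (0.242, -0.902, -0.358), v₂ = (0.628, -0.527, -0.574).
Cross product v₁ × v₂ gives the pole to the plane: n ∝ (0.329, -0.086, 0.439).
True dip = arccos(n_z / |n|) = arccos(0.7906) = 37.8°.
Dip direction = atan2(0.329, -0.086) = 105° (azimuth of n's horizontal projection).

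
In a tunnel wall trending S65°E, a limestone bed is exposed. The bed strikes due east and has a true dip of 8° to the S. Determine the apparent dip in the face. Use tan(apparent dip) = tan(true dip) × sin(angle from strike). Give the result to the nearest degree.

3°

The section lies 25° from the strike.
tan α = tan 8° × sin 25° = 0.1405 × 0.4226 = 0.0594
apparent dip = arctan 0.0594 = 3.40°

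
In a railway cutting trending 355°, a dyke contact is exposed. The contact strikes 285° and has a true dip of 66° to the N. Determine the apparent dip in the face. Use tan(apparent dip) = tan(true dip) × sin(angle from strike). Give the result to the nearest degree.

65°

The strike is 285° and the section trends 355°; the acute angle between them is β = 70°.
tan(apparent dip) = tan 66° · sin 70° = 2.1106
apparent dip = arctan 2.1106 = 64.65°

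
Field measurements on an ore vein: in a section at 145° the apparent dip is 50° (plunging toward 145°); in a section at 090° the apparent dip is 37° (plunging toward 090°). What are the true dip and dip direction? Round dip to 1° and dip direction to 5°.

true dip 50°, dip direction 140°

Represent each trace as a vector plunging at its apparent dip toward its trend (east-north-up frame): v₁ = (0.369, -0.527, -0.766), v₂ = (0.799, 0.000, -0.602).
Cross product v₁ × v₂ gives the pole to the plane: n ∝ (0.317, -0.390, 0.421).
True dip = arccos(n_z / |n|) = arccos(0.6418) = 50.1°.
Dip direction = atan2(0.317, -0.390) = 141° (azimuth of n's horizontal projection).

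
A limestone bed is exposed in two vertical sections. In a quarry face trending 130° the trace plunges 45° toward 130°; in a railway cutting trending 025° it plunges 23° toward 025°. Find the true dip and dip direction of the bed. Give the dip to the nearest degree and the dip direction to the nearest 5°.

The two traces are lines in the plane: v₁ = (sin 130°·cos 45°, cos 130°·cos 45°, −sin 45°), v₂ = (sin 25°·cos 23°, cos 25°·cos 23°, −sin 23°).
n = v₁ × v₂ = (0.768, -0.063, 0.629) (taken with n_z > 0).
tan δ = √(n_x²+n_y²)/n_z = 0.770/0.629, so δ = 50.8°.
The horizontal component of n points toward azimuth atan2(n_x, n_y) = 95°, the dip direction.

true dip 51°, dip direction 095°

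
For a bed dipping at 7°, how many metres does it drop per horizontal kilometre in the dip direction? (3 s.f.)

123 m

drop per km = 1000 × tan 7° = 1000 × 0.1228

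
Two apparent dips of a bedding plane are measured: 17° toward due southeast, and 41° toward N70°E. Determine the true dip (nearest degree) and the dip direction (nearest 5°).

true dip 41°, dip direction 065°

Represent each trace as a vector plunging at its apparent dip toward its trend (east-north-up frame): v₁ = (0.676, -0.676, -0.292), v₂ = (0.709, 0.258, -0.656).
n = v₁ × v₂ = (0.519, 0.236, 0.654) (taken with n_z > 0).
True dip = arccos(n_z / |n|) = arccos(0.7537) = 41.1°.
Dip direction = azimuth of (n_x, n_y) = atan2(0.519, 0.236) = 66°.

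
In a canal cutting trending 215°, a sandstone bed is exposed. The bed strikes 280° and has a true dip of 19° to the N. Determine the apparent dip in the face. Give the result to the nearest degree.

The section lies 65° from the strike.
tan(apparent dip) = tan 19° · sin 65° = 0.3121
apparent dip = arctan 0.3121 = 17.33°

17°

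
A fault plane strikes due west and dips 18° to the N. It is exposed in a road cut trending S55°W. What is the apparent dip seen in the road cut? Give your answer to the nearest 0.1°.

10.6°

The strike is due west and the section trends S55°W; the acute angle between them is β = 35°.
tan(apparent dip) = tan 18° · sin 35° = 0.1864
α = arctan(0.1864) = 10.56°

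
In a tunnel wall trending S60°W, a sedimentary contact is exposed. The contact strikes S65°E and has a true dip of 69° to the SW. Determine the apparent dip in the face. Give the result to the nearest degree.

65°

The strike is S65°E and the section trends S60°W; the acute angle between them is β = 55°.
tan α = tan 69° × sin 55° = 2.6051 × 0.8192 = 2.1340
α = arctan(2.1340) = 64.89°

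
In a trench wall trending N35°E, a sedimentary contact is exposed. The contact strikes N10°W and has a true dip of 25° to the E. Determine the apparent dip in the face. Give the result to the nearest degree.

Angle between strike (N10°W) and section (N35°E): β = 45°.
tan(apparent dip) = tan 25° · sin 45° = 0.3297
α = arctan(0.3297) = 18.25°

18°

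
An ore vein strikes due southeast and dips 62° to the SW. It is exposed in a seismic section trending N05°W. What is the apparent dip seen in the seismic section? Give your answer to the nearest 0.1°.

50.4°

Angle between strike (due southeast) and section (N05°W): β = 40°.
tan α = tan 62° × sin 40° = 1.8807 × 0.6428 = 1.2089
α = arctan(1.2089) = 50.40°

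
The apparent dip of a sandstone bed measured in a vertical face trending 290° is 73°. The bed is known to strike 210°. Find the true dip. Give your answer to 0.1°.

The section is 80° from the strike.
tan(true dip) = tan 73° / sin 80° = 3.3213
true dip = arctan 3.3213 = 73.24°

73.2°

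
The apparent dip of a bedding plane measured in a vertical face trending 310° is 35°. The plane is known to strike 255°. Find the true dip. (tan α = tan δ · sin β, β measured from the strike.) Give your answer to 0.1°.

β = acute angle between strike 255° and section 310° = 55°.
tan(true dip) = tan 35° / sin 55° = 0.8548
true dip = arctan 0.8548 = 40.52°

40.5°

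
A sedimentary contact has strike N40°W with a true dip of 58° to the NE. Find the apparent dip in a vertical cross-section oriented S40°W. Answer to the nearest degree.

58°

The strike is N40°W and the section trends S40°W; the acute angle between them is β = 80°.
tan(apparent dip) = tan 58° · sin 80° = 1.5760
α = arctan(1.5760) = 57.60°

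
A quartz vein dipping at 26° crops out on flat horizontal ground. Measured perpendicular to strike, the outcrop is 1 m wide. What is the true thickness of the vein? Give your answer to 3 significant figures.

True thickness t = w · sin(dip) = 1 × sin 26°
t = 1 × 0.4384 = 0.438 m

0.438 m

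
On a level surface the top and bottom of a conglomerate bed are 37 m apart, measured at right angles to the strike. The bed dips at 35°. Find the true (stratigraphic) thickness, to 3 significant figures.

True thickness t = w · sin(dip) = 37 × sin 35°
t = 37 × 0.5736 = 21.222 m

21.2 m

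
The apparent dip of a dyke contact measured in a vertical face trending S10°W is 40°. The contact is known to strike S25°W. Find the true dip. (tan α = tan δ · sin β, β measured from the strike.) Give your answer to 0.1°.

β = acute angle between strike S25°W and section S10°W = 15°.
tan δ = tan α / sin β = tan 40° / sin 15° = 0.8391 / 0.2588 = 3.2420
δ = arctan(3.2420) = 72.86°

72.9°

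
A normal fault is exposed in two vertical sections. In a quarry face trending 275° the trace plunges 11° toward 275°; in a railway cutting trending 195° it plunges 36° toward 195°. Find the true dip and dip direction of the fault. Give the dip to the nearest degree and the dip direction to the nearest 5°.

true dip 36°, dip direction 200°

Represent each trace as a vector plunging at its apparent dip toward its trend (east-north-up frame): v₁ = (-0.978, 0.086, -0.191), v₂ = (-0.209, -0.781, -0.588).
Cross product v₁ × v₂ gives the pole to the plane: n ∝ (-0.199, -0.535, 0.782).
tan δ = √(n_x²+n_y²)/n_z = 0.571/0.782, so δ = 36.1°.
Dip direction = azimuth of (n_x, n_y) = atan2(-0.199, -0.535) = 200°.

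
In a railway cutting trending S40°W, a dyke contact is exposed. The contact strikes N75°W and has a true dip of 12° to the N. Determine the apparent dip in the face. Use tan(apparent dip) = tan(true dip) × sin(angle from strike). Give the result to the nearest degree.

11°

The strike is N75°W and the section trends S40°W; the acute angle between them is β = 65°.
tan(apparent dip) = tan 12° · sin 65° = 0.1926
apparent dip = arctan 0.1926 = 10.90°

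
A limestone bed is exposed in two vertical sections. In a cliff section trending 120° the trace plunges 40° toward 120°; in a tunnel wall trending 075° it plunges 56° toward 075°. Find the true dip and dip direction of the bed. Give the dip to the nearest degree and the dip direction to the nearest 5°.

true dip 57°, dip direction 065°

The two traces are lines in the plane: v₁ = (sin 120°·cos 40°, cos 120°·cos 40°, −sin 40°), v₂ = (sin 75°·cos 56°, cos 75°·cos 56°, −sin 56°).
The plane normal is n = v₁ × v₂ ∝ (0.411, 0.203, 0.303).
Dip δ = arctan(|n_h|/n_z) = arctan(0.458/0.303) = 56.5°.
Dip direction = atan2(0.411, 0.203) = 64° (azimuth of n's horizontal projection).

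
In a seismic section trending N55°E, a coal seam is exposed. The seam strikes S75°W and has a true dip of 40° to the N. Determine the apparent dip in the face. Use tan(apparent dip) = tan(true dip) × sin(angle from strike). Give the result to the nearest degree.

The section lies 20° from the strike.
tan α = tan 40° × sin 20° = 0.8391 × 0.3420 = 0.2870
apparent dip = arctan 0.2870 = 16.01°

16°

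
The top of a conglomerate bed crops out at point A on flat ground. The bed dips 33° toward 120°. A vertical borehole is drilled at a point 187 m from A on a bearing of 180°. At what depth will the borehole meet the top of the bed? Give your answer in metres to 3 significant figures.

60.7 m

The hole lies 60° from the dip direction, so the down-dip offset is 187 × cos 60° = 93.50 m.
Depth = down-dip offset × tan(dip) = 93.50 × tan 33° = 93.50 × 0.6494
Depth = 60.72 m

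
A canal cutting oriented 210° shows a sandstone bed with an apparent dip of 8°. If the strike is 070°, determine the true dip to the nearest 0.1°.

β = acute angle between strike 070° and section 210° = 40°.
tan δ = tan α / sin β = tan 8° / sin 40° = 0.1405 / 0.6428 = 0.2186
δ = arctan(0.2186) = 12.33°

12.3°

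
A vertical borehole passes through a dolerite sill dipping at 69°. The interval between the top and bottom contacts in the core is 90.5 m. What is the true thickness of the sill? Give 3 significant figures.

32.4 m

True thickness t = h · cos(dip) = 90.5 × cos 69°
t = 90.5 × 0.3584 = 32.432 m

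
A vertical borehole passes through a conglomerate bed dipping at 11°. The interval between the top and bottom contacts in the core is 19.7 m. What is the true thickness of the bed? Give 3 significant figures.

19.3 m

True thickness t = h · cos(dip) = 19.7 × cos 11°
t = 19.7 × 0.9816 = 19.338 m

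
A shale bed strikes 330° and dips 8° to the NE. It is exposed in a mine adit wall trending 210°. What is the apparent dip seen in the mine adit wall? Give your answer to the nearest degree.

The section lies 60° from the strike.
tan α = tan 8° × sin 60° = 0.1405 × 0.8660 = 0.1217
α = arctan(0.1217) = 6.94°

7°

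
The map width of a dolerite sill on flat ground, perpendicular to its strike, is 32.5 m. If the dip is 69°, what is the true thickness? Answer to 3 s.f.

True thickness t = w · sin(dip) = 32.5 × sin 69°
t = 32.5 × 0.9336 = 30.341 m

30.3 m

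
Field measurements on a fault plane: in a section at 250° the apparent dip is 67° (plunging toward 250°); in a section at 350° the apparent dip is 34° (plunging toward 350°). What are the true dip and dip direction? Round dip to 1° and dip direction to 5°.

true dip 69°, dip direction 275°

The two traces are lines in the plane: v₁ = (sin 250°·cos 67°, cos 250°·cos 67°, −sin 67°), v₂ = (sin 350°·cos 34°, cos 350°·cos 34°, −sin 34°).
n = v₁ × v₂ = (-0.826, 0.073, 0.319) (taken with n_z > 0).
True dip = arccos(n_z / |n|) = arccos(0.3590) = 69.0°.
Dip direction = atan2(-0.826, 0.073) = 275° (azimuth of n's horizontal projection).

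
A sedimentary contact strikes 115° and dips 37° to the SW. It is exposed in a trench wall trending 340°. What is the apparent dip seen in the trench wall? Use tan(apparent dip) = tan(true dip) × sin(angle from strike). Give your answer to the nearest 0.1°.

The strike is 115° and the section trends 340°; the acute angle between them is β = 45°.
tan(apparent dip) = tan 37° · sin 45° = 0.5328
apparent dip = arctan 0.5328 = 28.05°

28.1°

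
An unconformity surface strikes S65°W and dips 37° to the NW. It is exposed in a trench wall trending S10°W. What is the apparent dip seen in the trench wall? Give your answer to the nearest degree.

The section lies 55° from the strike.
tan(apparent dip) = tan 37° · sin 55° = 0.6173
α = arctan(0.6173) = 31.69°

32°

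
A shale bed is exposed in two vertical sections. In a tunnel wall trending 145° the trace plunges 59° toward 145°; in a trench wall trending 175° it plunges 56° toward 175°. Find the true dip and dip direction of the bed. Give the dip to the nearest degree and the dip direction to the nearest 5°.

true dip 59°, dip direction 150°

The two traces are lines in the plane: v₁ = (sin 145°·cos 59°, cos 145°·cos 59°, −sin 59°), v₂ = (sin 175°·cos 56°, cos 175°·cos 56°, −sin 56°).
The plane normal is n = v₁ × v₂ ∝ (0.128, -0.203, 0.144).
tan δ = √(n_x²+n_y²)/n_z = 0.240/0.144, so δ = 59.0°.
The horizontal component of n points toward azimuth atan2(n_x, n_y) = 148°, the dip direction.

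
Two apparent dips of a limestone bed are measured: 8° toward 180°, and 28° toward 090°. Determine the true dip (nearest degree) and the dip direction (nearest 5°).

true dip 29°, dip direction 105°

The two traces are lines in the plane: v₁ = (sin 180°·cos 8°, cos 180°·cos 8°, −sin 8°), v₂ = (sin 90°·cos 28°, cos 90°·cos 28°, −sin 28°).
n = v₁ × v₂ = (0.465, -0.123, 0.874) (taken with n_z > 0).
Dip δ = arctan(|n_h|/n_z) = arctan(0.481/0.874) = 28.8°.
Dip direction = atan2(0.465, -0.123) = 105° (azimuth of n's horizontal projection).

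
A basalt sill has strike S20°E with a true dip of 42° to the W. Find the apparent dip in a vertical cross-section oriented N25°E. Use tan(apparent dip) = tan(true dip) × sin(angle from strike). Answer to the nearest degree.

32°

The section lies 45° from the strike.
tan α = tan 42° × sin 45° = 0.9004 × 0.7071 = 0.6367
α = arctan(0.6367) = 32.48°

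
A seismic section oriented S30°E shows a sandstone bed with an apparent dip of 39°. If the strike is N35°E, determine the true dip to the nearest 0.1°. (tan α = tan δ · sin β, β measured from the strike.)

The section is 65° from the strike.
tan δ = tan α / sin β = tan 39° / sin 65° = 0.8098 / 0.9063 = 0.8935
true dip = arctan 0.8935 = 41.78°

41.8°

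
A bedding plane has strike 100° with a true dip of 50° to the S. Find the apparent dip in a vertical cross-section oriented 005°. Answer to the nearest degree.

50°

Angle between strike (100°) and section (005°): β = 85°.
tan α = tan 50° × sin 85° = 1.1918 × 0.9962 = 1.1872
α = arctan(1.1872) = 49.89°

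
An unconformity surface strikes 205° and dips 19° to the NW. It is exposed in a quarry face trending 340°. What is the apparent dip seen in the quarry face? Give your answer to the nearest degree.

14°

Angle between strike (205°) and section (340°): β = 45°.
tan(apparent dip) = tan 19° · sin 45° = 0.2435
α = arctan(0.2435) = 13.68°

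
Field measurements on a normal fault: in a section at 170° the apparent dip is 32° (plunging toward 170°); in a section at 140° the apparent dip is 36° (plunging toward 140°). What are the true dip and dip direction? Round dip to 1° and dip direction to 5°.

true dip 36°, dip direction 140°

Each apparent-dip line lies in the plane. As unit vectors (x east, y north, z up), v₁ plunges 32°→170° and v₂ plunges 36°→140°.
n = v₁ × v₂ = (0.162, -0.189, 0.343) (taken with n_z > 0).
tan δ = √(n_x²+n_y²)/n_z = 0.249/0.343, so δ = 36.0°.
Dip direction = azimuth of (n_x, n_y) = atan2(0.162, -0.189) = 139°.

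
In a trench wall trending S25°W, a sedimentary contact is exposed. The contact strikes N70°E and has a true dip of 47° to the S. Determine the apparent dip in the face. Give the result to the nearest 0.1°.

37.2°

The strike is N70°E and the section trends S25°W; the acute angle between them is β = 45°.
tan α = tan 47° × sin 45° = 1.0724 × 0.7071 = 0.7583
apparent dip = arctan 0.7583 = 37.17°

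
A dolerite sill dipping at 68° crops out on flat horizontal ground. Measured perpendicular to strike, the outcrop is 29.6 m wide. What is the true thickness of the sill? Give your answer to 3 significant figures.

True thickness t = w · sin(dip) = 29.6 × sin 68°
t = 29.6 × 0.9272 = 27.445 m

27.4 m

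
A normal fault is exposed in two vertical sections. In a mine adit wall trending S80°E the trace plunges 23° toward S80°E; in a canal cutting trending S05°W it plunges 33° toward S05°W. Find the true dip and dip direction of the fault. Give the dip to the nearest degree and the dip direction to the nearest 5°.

Each apparent-dip line lies in the plane. As unit vectors (x east, y north, z up), v₁ plunges 23°→S80°E and v₂ plunges 33°→S05°W.
Cross product v₁ × v₂ gives the pole to the plane: n ∝ (0.239, -0.522, 0.769).
True dip = arccos(n_z / |n|) = arccos(0.8011) = 36.8°.
Dip direction = atan2(0.239, -0.522) = 155° (azimuth of n's horizontal projection).

true dip 37°, dip direction 155°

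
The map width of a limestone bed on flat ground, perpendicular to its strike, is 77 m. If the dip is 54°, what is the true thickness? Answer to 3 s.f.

62.3 m

True thickness t = w · sin(dip) = 77 × sin 54°
t = 77 × 0.8090 = 62.294 m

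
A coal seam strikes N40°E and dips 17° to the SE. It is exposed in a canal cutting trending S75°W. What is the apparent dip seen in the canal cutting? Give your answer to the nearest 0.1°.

The section lies 35° from the strike.
tan α = tan 17° × sin 35° = 0.3057 × 0.5736 = 0.1754
α = arctan(0.1754) = 9.95°

9.9°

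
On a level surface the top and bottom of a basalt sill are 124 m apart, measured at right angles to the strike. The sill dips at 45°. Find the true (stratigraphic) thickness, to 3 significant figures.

87.7 m

True thickness t = w · sin(dip) = 124 × sin 45°
t = 124 × 0.7071 = 87.681 m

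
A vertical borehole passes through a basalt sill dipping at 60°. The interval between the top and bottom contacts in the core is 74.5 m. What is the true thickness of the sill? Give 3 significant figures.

37.3 m

True thickness t = h · cos(dip) = 74.5 × cos 60°
t = 74.5 × 0.5000 = 37.250 m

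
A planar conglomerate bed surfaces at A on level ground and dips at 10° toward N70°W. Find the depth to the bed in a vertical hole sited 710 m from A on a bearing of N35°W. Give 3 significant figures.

The hole lies 35° from the dip direction, so the down-dip offset is 710 × cos 35° = 581.60 m.
Depth = down-dip offset × tan(dip) = 581.60 × tan 10° = 581.60 × 0.1763
Depth = 102.55 m

103 m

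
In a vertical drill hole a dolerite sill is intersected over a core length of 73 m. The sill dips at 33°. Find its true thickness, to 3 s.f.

True thickness t = h · cos(dip) = 73 × cos 33°
t = 73 × 0.8387 = 61.223 m

61.2 m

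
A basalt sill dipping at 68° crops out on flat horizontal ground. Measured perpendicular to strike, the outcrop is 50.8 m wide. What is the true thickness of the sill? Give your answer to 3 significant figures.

47.1 m

True thickness t = w · sin(dip) = 50.8 × sin 68°
t = 50.8 × 0.9272 = 47.101 m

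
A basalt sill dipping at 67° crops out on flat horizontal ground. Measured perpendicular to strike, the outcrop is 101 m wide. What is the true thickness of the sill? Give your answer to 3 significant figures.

True thickness t = w · sin(dip) = 101 × sin 67°
t = 101 × 0.9205 = 92.971 m

93.0 m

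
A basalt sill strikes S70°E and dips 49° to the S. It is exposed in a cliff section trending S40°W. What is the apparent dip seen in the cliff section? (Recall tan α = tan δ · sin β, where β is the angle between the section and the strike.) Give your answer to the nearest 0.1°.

47.2°

The section lies 70° from the strike.
tan α = tan 49° × sin 70° = 1.1504 × 0.9397 = 1.0810
α = arctan(1.0810) = 47.23°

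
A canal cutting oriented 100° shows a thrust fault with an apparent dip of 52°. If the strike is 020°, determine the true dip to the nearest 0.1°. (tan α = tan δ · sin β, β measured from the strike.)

52.4°

The section is 80° from the strike.
tan(true dip) = tan 52° / sin 80° = 1.2997
δ = arctan(1.2997) = 52.42°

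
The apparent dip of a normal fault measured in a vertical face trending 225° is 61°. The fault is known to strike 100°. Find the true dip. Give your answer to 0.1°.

65.6°

β = acute angle between strike 100° and section 225° = 55°.
tan δ = tan α / sin β = tan 61° / sin 55° = 1.8040 / 0.8192 = 2.2023
δ = arctan(2.2023) = 65.58°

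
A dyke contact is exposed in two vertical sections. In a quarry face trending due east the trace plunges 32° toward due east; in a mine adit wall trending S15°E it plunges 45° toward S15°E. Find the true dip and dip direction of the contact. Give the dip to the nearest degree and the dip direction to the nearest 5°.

Each apparent-dip line lies in the plane. As unit vectors (x east, y north, z up), v₁ plunges 32°→due east and v₂ plunges 45°→S15°E.
The plane normal is n = v₁ × v₂ ∝ (0.362, -0.503, 0.579).
tan δ = √(n_x²+n_y²)/n_z = 0.619/0.579, so δ = 46.9°.
Dip direction = azimuth of (n_x, n_y) = atan2(0.362, -0.503) = 144°.

true dip 47°, dip direction 145°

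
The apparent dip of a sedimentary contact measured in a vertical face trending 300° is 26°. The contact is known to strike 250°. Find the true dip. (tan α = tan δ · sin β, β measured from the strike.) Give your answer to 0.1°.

β = acute angle between strike 250° and section 300° = 50°.
tan(true dip) = tan 26° / sin 50° = 0.6367
true dip = arctan 0.6367 = 32.48°

32.5°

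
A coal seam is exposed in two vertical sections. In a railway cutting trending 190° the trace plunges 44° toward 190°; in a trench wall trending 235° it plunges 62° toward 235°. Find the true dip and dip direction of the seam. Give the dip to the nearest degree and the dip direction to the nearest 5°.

Each apparent-dip line lies in the plane. As unit vectors (x east, y north, z up), v₁ plunges 44°→190° and v₂ plunges 62°→235°.
Cross product v₁ × v₂ gives the pole to the plane: n ∝ (-0.438, -0.157, 0.239).
Dip δ = arctan(|n_h|/n_z) = arctan(0.466/0.239) = 62.8°.
Dip direction = azimuth of (n_x, n_y) = atan2(-0.438, -0.157) = 250°.

true dip 63°, dip direction 250°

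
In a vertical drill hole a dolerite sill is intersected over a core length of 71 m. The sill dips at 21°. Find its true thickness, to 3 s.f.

True thickness t = h · cos(dip) = 71 × cos 21°
t = 71 × 0.9336 = 66.284 m

66.3 m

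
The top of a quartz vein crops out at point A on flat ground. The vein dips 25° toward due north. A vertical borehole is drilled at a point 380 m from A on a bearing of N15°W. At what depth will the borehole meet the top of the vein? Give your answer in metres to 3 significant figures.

171 m

The hole lies 15° from the dip direction, so the down-dip offset is 380 × cos 15° = 367.05 m.
Depth = down-dip offset × tan(dip) = 367.05 × tan 25° = 367.05 × 0.4663
Depth = 171.16 m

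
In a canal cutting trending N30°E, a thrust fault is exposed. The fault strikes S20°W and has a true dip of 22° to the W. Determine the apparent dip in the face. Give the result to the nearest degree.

Angle between strike (S20°W) and section (N30°E): β = 10°.
tan α = tan 22° × sin 10° = 0.4040 × 0.1736 = 0.0702
apparent dip = arctan 0.0702 = 4.01°

4°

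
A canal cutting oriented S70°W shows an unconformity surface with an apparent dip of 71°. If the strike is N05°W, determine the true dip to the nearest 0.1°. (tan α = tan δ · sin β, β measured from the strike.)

β = acute angle between strike N05°W and section S70°W = 75°.
tan δ = tan α / sin β = tan 71° / sin 75° = 2.9042 / 0.9659 = 3.0067
true dip = arctan 3.0067 = 71.60°

71.6°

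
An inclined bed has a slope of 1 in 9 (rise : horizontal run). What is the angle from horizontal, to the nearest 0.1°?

tan θ = 1/9 = 0.1111
θ = arctan(0.1111) = 6.34°

6.3°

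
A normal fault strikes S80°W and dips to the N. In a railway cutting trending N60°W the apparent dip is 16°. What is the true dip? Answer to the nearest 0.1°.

The section is 40° from the strike.
tan δ = tan α / sin β = tan 16° / sin 40° = 0.2867 / 0.6428 = 0.4461
true dip = arctan 0.4461 = 24.04°

24.0°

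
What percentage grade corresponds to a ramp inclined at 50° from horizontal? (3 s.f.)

grade % = 100 × tan 50° = 100 × 1.1918

119%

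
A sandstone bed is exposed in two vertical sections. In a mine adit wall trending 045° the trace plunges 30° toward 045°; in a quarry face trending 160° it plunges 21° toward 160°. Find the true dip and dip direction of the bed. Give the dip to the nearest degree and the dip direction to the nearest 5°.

true dip 42°, dip direction 095°

Represent each trace as a vector plunging at its apparent dip toward its trend (east-north-up frame): v₁ = (0.612, 0.612, -0.500), v₂ = (0.319, -0.877, -0.358).
Cross product v₁ × v₂ gives the pole to the plane: n ∝ (0.658, -0.060, 0.733).
tan δ = √(n_x²+n_y²)/n_z = 0.661/0.733, so δ = 42.0°.
Dip direction = atan2(0.658, -0.060) = 95° (azimuth of n's horizontal projection).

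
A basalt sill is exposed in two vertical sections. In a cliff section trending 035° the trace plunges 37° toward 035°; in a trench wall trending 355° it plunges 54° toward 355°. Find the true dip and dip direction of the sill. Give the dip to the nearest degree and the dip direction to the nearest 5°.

The two traces are lines in the plane: v₁ = (sin 35°·cos 37°, cos 35°·cos 37°, −sin 37°), v₂ = (sin 355°·cos 54°, cos 355°·cos 54°, −sin 54°).
n = v₁ × v₂ = (-0.177, 0.401, 0.302) (taken with n_z > 0).
tan δ = √(n_x²+n_y²)/n_z = 0.439/0.302, so δ = 55.5°.
Dip direction = azimuth of (n_x, n_y) = atan2(-0.177, 0.401) = 336°.

true dip 55°, dip direction 335°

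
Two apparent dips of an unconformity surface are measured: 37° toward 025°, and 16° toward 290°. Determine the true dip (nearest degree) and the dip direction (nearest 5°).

Each apparent-dip line lies in the plane. As unit vectors (x east, y north, z up), v₁ plunges 37°→025° and v₂ plunges 16°→290°.
Cross product v₁ × v₂ gives the pole to the plane: n ∝ (-0.002, 0.637, 0.765).
tan δ = √(n_x²+n_y²)/n_z = 0.637/0.765, so δ = 39.8°.
The horizontal component of n points toward azimuth atan2(n_x, n_y) = 360°, the dip direction.

true dip 40°, dip direction 000°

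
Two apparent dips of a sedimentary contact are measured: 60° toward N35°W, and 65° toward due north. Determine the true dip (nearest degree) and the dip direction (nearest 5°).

Represent each trace as a vector plunging at its apparent dip toward its trend (east-north-up frame): v₁ = (-0.287, 0.410, -0.866), v₂ = (0.000, 0.423, -0.906).
n = v₁ × v₂ = (0.005, 0.260, 0.121) (taken with n_z > 0).
tan δ = √(n_x²+n_y²)/n_z = 0.260/0.121, so δ = 65.0°.
Dip direction = azimuth of (n_x, n_y) = atan2(0.005, 0.260) = 1°.

true dip 65°, dip direction 000°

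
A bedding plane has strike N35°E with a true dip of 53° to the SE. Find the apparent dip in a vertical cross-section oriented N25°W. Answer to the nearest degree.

Angle between strike (N35°E) and section (N25°W): β = 60°.
tan α = tan 53° × sin 60° = 1.3270 × 0.8660 = 1.1493
α = arctan(1.1493) = 48.97°

49°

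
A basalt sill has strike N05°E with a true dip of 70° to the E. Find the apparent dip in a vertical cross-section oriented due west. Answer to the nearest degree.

The strike is N05°E and the section trends due west; the acute angle between them is β = 85°.
tan α = tan 70° × sin 85° = 2.7475 × 0.9962 = 2.7370
α = arctan(2.7370) = 69.93°

70°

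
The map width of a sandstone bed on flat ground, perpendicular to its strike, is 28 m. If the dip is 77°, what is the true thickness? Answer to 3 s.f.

True thickness t = w · sin(dip) = 28 × sin 77°
t = 28 × 0.9744 = 27.282 m

27.3 m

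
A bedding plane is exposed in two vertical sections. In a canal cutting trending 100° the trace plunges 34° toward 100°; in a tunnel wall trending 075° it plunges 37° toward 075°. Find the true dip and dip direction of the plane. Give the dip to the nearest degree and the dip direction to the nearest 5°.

The two traces are lines in the plane: v₁ = (sin 100°·cos 34°, cos 100°·cos 34°, −sin 34°), v₂ = (sin 75°·cos 37°, cos 75°·cos 37°, −sin 37°).
Cross product v₁ × v₂ gives the pole to the plane: n ∝ (0.202, 0.060, 0.280).
tan δ = √(n_x²+n_y²)/n_z = 0.211/0.280, so δ = 37.0°.
The horizontal component of n points toward azimuth atan2(n_x, n_y) = 73°, the dip direction.

true dip 37°, dip direction 075°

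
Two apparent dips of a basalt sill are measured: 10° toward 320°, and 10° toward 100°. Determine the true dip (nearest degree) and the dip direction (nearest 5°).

true dip 27°, dip direction 030°

Each apparent-dip line lies in the plane. As unit vectors (x east, y north, z up), v₁ plunges 10°→320° and v₂ plunges 10°→100°.
Cross product v₁ × v₂ gives the pole to the plane: n ∝ (0.161, 0.278, 0.623).
Dip δ = arctan(|n_h|/n_z) = arctan(0.321/0.623) = 27.3°.
Dip direction = azimuth of (n_x, n_y) = atan2(0.161, 0.278) = 30°.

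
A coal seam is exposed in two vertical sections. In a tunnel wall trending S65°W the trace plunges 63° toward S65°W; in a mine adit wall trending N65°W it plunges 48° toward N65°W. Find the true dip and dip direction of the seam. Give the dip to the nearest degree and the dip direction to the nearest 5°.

Represent each trace as a vector plunging at its apparent dip toward its trend (east-north-up frame): v₁ = (-0.411, -0.192, -0.891), v₂ = (-0.606, 0.283, -0.743).
Cross product v₁ × v₂ gives the pole to the plane: n ∝ (-0.395, -0.235, 0.233).
True dip = arccos(n_z / |n|) = arccos(0.4522) = 63.1°.
Dip direction = atan2(-0.395, -0.235) = 239° (azimuth of n's horizontal projection).

true dip 63°, dip direction 240°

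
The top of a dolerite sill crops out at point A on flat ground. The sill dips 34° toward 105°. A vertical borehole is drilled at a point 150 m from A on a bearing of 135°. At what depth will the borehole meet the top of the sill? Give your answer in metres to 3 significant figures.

87.6 m

The hole lies 30° from the dip direction, so the down-dip offset is 150 × cos 30° = 129.90 m.
Depth = down-dip offset × tan(dip) = 129.90 × tan 34° = 129.90 × 0.6745
Depth = 87.62 m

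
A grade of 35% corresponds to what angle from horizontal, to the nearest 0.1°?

tan θ = 35/100 = 0.3500
θ = arctan(0.3500) = 19.29°

19.3°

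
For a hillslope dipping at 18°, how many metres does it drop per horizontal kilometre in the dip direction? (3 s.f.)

drop per km = 1000 × tan 18° = 1000 × 0.3249

325 m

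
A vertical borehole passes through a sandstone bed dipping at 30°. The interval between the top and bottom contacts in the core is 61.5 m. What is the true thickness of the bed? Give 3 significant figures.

53.3 m

True thickness t = h · cos(dip) = 61.5 × cos 30°
t = 61.5 × 0.8660 = 53.261 m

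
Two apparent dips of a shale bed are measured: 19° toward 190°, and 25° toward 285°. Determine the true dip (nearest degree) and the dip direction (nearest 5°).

true dip 31°, dip direction 245°

Represent each trace as a vector plunging at its apparent dip toward its trend (east-north-up frame): v₁ = (-0.164, -0.931, -0.326), v₂ = (-0.875, 0.235, -0.423).
Cross product v₁ × v₂ gives the pole to the plane: n ∝ (-0.470, -0.216, 0.854).
Dip δ = arctan(|n_h|/n_z) = arctan(0.517/0.854) = 31.2°.
Dip direction = azimuth of (n_x, n_y) = atan2(-0.470, -0.216) = 245°.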